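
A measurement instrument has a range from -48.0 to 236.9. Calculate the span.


Span = upper range - lower range.
Span = 236.9 - (-48.0)
Span = 284.9

284.9


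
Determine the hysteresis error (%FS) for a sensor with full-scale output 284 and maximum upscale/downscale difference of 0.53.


Hysteresis = (max difference / full scale) * 100%.
H = (0.53 / 284) * 100
H = 0.187 %FS

0.187 %FS


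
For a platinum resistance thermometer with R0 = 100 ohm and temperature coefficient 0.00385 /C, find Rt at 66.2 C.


The RTD equation: Rt = R0 * (1 + alpha * T).
Rt = 100 * (1 + 0.00385 * 66.2)
Rt = 100 * (1 + 0.25487)
Rt = 100 * 1.25487
Rt = 125.487 ohm

125.487 ohm


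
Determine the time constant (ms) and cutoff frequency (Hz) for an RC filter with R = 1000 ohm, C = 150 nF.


Time constant: tau = R * C.
tau = 1000 * 1.50e-07 = 0.00015 s
tau = 0.15 ms
Cutoff frequency: fc = 1 / (2*pi*R*C).
fc = 1 / (2*pi*0.00015) = 1061.03 Hz

tau = 0.15 ms, fc = 1061.03 Hz


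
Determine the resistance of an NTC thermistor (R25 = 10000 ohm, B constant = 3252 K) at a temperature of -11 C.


NTC thermistor equation: Rt = R25 * exp(B * (1/T - 1/T25)).
T in Kelvin: 262.15 K, T25 = 298.15 K
1/T - 1/T25 = 1/262.15 - 1/298.15 = 0.00046059
B * (1/T - 1/T25) = 3252 * 0.00046059 = 1.4979
Rt = 10000 * exp(1.4979) = 44720.6 ohm

44720.6 ohm


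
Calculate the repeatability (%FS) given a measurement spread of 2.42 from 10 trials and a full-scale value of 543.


Repeatability = (spread / full scale) * 100%.
R = (2.42 / 543) * 100
R = 0.446 %FS

0.446 %FS


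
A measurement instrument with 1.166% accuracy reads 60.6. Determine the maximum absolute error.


Absolute error = (accuracy% / 100) * reading.
Error = (1.166 / 100) * 60.6
Error = 0.01166 * 60.6
Error = 0.7066

0.7066


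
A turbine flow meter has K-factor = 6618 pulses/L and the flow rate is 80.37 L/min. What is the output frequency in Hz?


Frequency = K * Q / 60 (converting L/min to L/s).
f = 6618 * 80.37 / 60
f = 531888.66 / 60
f = 8864.81 Hz

8864.81 Hz


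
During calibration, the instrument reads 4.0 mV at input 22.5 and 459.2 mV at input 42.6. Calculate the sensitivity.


Sensitivity = (y2 - y1) / (x2 - x1).
S = (459.2 - 4.0) / (42.6 - 22.5)
S = 455.2 / 20.1
S = 22.6468 mV/unit

22.6468 mV/unit


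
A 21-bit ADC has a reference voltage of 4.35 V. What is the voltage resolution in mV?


The resolution (LSB) of an ADC is Vref / 2^n.
LSB = 4.35 / 2^21
LSB = 4.35 / 2097152
LSB = 2.07e-06 V = 0.00207424 mV

0.00207424 mV


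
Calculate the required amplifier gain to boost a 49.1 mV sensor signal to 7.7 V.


Gain = Vout / Vin (converting to same units).
G = 7.7 V / 49.1 mV
G = 7700.0 mV / 49.1 mV
G = 156.82

156.82


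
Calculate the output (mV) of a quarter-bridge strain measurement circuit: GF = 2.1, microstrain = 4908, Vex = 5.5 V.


Quarter bridge output: Vout = (GF * epsilon * Vex) / 4.
Vout = (2.1 * 4908e-6 * 5.5) / 4
Vout = 0.0566874 / 4 V
Vout = 0.01417185 V = 14.1719 mV

14.1719 mV


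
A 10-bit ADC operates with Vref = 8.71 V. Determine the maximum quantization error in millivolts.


The maximum quantization error is +/- LSB/2.
LSB = Vref / 2^n = 8.71 / 1024 = 0.00850586 V
Max error = LSB / 2 = 0.00850586 / 2 = 0.00425293 V
Max error = 4.2529 mV

4.2529 mV


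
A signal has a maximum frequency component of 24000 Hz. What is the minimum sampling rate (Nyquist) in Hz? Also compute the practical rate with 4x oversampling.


By Nyquist theorem, fs_min = 2 * fmax.
fs_min = 2 * 24000 = 48000 Hz
Practical rate = 4 * fs_min = 4 * 48000 = 192000 Hz

fs_min = 48000 Hz, fs_practical = 192000 Hz


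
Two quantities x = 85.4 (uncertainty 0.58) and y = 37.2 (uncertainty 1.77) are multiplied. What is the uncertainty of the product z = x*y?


For a product z = x*y, the relative uncertainty is:
uz/z = sqrt((ux/x)^2 + (uy/y)^2)
Relative uncertainties: ux/x = 0.58/85.4 = 0.006792
uy/y = 1.77/37.2 = 0.047581
z = 85.4 * 37.2 = 3176.9
uz = 3176.9 * sqrt(0.006792^2 + 0.047581^2) = 152.69

152.69


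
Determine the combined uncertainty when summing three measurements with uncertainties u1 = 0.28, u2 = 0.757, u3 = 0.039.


For a sum of independent quantities, uc = sqrt(u1^2 + u2^2 + u3^2).
uc = sqrt(0.28^2 + 0.757^2 + 0.039^2)
uc = sqrt(0.0784 + 0.573049 + 0.001521)
uc = 0.8081

0.8081


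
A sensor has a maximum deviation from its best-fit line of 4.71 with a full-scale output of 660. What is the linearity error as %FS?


Linearity error = (max deviation / full scale) * 100%.
Linearity = (4.71 / 660) * 100
Linearity = 0.714 %FS

0.714 %FS


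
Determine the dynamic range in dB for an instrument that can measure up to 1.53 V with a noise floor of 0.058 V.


Dynamic range = 20 * log10(Vmax / Vnoise).
DR = 20 * log10(1.53 / 0.058)
DR = 20 * log10(26.38)
DR = 28.43 dB

28.43 dB


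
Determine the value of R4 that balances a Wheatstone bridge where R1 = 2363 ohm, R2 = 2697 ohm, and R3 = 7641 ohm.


At balance: R1*R4 = R2*R3, so R4 = R2*R3/R1.
R4 = 2697 * 7641 / 2363
R4 = 20607777 / 2363
R4 = 8721.02 ohm

8721.02 ohm


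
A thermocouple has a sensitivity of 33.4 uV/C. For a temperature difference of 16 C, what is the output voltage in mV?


The thermocouple output V = sensitivity * dT.
V = 33.4 uV/C * 16 C
V = 534.4 uV
V = 0.534 mV

0.534 mV


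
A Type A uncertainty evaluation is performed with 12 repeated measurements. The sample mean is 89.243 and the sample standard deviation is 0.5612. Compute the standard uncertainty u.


The standard uncertainty for Type A evaluation is u = s / sqrt(n).
u = 0.5612 / sqrt(12)
u = 0.5612 / 3.4641
u = 0.162

0.162


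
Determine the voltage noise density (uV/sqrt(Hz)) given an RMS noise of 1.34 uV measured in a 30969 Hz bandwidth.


Noise spectral density = Vrms / sqrt(BW).
NSD = 1.34 / sqrt(30969)
NSD = 1.34 / 175.9801
NSD = 0.0076 uV/sqrt(Hz)

0.0076 uV/sqrt(Hz)


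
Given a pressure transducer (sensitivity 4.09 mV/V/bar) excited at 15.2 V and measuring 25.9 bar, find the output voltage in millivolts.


Output = sensitivity * Vex * P.
Vout = 4.09 * 15.2 * 25.9
Vout = 62.168 * 25.9
Vout = 1610.15 mV

1610.15 mV


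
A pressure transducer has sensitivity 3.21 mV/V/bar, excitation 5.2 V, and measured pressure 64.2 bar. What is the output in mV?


Output = sensitivity * Vex * P.
Vout = 3.21 * 5.2 * 64.2
Vout = 16.692 * 64.2
Vout = 1071.63 mV

1071.63 mV


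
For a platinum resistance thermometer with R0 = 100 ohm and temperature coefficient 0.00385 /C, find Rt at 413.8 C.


The RTD equation: Rt = R0 * (1 + alpha * T).
Rt = 100 * (1 + 0.00385 * 413.8)
Rt = 100 * (1 + 1.59313)
Rt = 100 * 2.59313
Rt = 259.313 ohm

259.313 ohm


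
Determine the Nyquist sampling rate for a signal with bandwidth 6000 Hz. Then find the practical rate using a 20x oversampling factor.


By Nyquist theorem, fs_min = 2 * fmax.
fs_min = 2 * 6000 = 12000 Hz
Practical rate = 20 * fs_min = 20 * 12000 = 240000 Hz

fs_min = 12000 Hz, fs_practical = 240000 Hz


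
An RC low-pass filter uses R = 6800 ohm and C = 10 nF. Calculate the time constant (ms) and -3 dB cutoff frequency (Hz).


Time constant: tau = R * C.
tau = 6800 * 1.00e-08 = 6.8e-05 s
tau = 0.068 ms
Cutoff frequency: fc = 1 / (2*pi*R*C).
fc = 1 / (2*pi*6.8e-05) = 2340.51 Hz

tau = 0.068 ms, fc = 2340.51 Hz


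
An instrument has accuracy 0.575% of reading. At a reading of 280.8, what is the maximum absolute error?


Absolute error = (accuracy% / 100) * reading.
Error = (0.575 / 100) * 280.8
Error = 0.00575 * 280.8
Error = 1.6146

1.6146


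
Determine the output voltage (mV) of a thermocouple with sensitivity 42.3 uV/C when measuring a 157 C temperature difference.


The thermocouple output V = sensitivity * dT.
V = 42.3 uV/C * 157 C
V = 6641.1 uV
V = 6.641 mV

6.641 mV


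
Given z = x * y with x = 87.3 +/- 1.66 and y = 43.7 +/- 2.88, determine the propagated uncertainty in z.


For a product z = x*y, the relative uncertainty is:
uz/z = sqrt((ux/x)^2 + (uy/y)^2)
Relative uncertainties: ux/x = 1.66/87.3 = 0.019015
uy/y = 2.88/43.7 = 0.065904
z = 87.3 * 43.7 = 3815.0
uz = 3815.0 * sqrt(0.019015^2 + 0.065904^2) = 261.68

261.68


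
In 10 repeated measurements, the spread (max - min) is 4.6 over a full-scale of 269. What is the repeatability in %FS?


Repeatability = (spread / full scale) * 100%.
R = (4.6 / 269) * 100
R = 1.71 %FS

1.71 %FS


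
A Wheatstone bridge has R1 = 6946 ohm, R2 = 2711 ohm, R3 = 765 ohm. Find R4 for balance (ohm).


At balance: R1*R4 = R2*R3, so R4 = R2*R3/R1.
R4 = 2711 * 765 / 6946
R4 = 2073915 / 6946
R4 = 298.58 ohm

298.58 ohm


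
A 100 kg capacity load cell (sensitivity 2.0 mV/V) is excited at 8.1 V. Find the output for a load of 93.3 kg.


Vout = rated_output * Vex * (load / capacity).
Vout = 2.0 * 8.1 * (93.3 / 100)
Vout = 2.0 * 8.1 * 0.933
Vout = 15.115 mV

15.115 mV


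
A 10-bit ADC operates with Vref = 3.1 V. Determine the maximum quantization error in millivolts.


The maximum quantization error is +/- LSB/2.
LSB = Vref / 2^n = 3.1 / 1024 = 0.00302734 V
Max error = LSB / 2 = 0.00302734 / 2 = 0.00151367 V
Max error = 1.5137 mV

1.5137 mV


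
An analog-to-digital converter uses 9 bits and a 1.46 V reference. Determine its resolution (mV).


The resolution (LSB) of an ADC is Vref / 2^n.
LSB = 1.46 / 2^9
LSB = 1.46 / 512
LSB = 0.00285156 V = 2.8515625 mV

2.8515625 mV


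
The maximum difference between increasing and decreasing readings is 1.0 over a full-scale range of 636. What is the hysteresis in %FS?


Hysteresis = (max difference / full scale) * 100%.
H = (1.0 / 636) * 100
H = 0.157 %FS

0.157 %FS


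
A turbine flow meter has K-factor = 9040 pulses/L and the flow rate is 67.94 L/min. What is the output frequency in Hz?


Frequency = K * Q / 60 (converting L/min to L/s).
f = 9040 * 67.94 / 60
f = 614177.6 / 60
f = 10236.29 Hz

10236.29 Hz


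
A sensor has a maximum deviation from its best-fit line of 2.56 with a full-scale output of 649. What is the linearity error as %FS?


Linearity error = (max deviation / full scale) * 100%.
Linearity = (2.56 / 649) * 100
Linearity = 0.394 %FS

0.394 %FS


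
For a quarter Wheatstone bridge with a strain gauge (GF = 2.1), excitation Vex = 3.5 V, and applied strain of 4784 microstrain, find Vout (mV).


Quarter bridge output: Vout = (GF * epsilon * Vex) / 4.
Vout = (2.1 * 4784e-6 * 3.5) / 4
Vout = 0.0351624 / 4 V
Vout = 0.0087906 V = 8.7906 mV

8.7906 mV


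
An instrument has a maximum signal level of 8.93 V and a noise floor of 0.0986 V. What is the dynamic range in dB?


Dynamic range = 20 * log10(Vmax / Vnoise).
DR = 20 * log10(8.93 / 0.0986)
DR = 20 * log10(90.57)
DR = 39.14 dB

39.14 dB


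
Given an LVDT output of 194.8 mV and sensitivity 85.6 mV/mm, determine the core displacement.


Displacement = Vout / sensitivity.
d = 194.8 / 85.6
d = 2.276 mm

2.276 mm


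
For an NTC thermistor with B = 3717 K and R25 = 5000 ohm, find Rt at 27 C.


NTC thermistor equation: Rt = R25 * exp(B * (1/T - 1/T25)).
T in Kelvin: 300.15 K, T25 = 298.15 K
1/T - 1/T25 = 1/300.15 - 1/298.15 = -2.235e-05
B * (1/T - 1/T25) = 3717 * -2.235e-05 = -0.0831
Rt = 5000 * exp(-0.0831) = 4601.4 ohm

4601.4 ohm


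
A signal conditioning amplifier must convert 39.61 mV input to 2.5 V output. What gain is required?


Gain = Vout / Vin (converting to same units).
G = 2.5 V / 39.61 mV
G = 2500.0 mV / 39.61 mV
G = 63.12

63.12


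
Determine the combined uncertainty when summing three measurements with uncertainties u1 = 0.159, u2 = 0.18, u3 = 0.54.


For a sum of independent quantities, uc = sqrt(u1^2 + u2^2 + u3^2).
uc = sqrt(0.159^2 + 0.18^2 + 0.54^2)
uc = sqrt(0.025281 + 0.0324 + 0.2916)
uc = 0.591

0.591


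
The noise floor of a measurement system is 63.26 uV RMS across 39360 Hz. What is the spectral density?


Noise spectral density = Vrms / sqrt(BW).
NSD = 63.26 / sqrt(39360)
NSD = 63.26 / 198.3935
NSD = 0.3189 uV/sqrt(Hz)

0.3189 uV/sqrt(Hz)


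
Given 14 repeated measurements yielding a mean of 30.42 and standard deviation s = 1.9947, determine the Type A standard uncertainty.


The standard uncertainty for Type A evaluation is u = s / sqrt(n).
u = 1.9947 / sqrt(14)
u = 1.9947 / 3.7417
u = 0.5331

0.5331


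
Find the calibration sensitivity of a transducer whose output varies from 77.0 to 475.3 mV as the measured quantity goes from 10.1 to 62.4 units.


Sensitivity = (y2 - y1) / (x2 - x1).
S = (475.3 - 77.0) / (62.4 - 10.1)
S = 398.3 / 52.3
S = 7.6157 mV/unit

7.6157 mV/unit


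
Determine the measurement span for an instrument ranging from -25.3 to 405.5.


Span = upper range - lower range.
Span = 405.5 - (-25.3)
Span = 430.8

430.8


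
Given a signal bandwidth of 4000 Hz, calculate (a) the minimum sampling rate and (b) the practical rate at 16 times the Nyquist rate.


By Nyquist theorem, fs_min = 2 * fmax.
fs_min = 2 * 4000 = 8000 Hz
Practical rate = 16 * fs_min = 16 * 8000 = 128000 Hz

fs_min = 8000 Hz, fs_practical = 128000 Hz


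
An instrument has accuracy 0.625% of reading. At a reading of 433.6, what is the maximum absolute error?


Absolute error = (accuracy% / 100) * reading.
Error = (0.625 / 100) * 433.6
Error = 0.00625 * 433.6
Error = 2.71

2.71


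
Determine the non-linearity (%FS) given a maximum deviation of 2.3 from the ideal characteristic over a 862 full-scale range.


Linearity error = (max deviation / full scale) * 100%.
Linearity = (2.3 / 862) * 100
Linearity = 0.267 %FS

0.267 %FS


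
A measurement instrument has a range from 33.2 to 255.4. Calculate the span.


Span = upper range - lower range.
Span = 255.4 - (33.2)
Span = 222.2

222.2


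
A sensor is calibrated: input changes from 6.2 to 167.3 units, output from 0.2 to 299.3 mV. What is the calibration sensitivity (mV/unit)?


Sensitivity = (y2 - y1) / (x2 - x1).
S = (299.3 - 0.2) / (167.3 - 6.2)
S = 299.1 / 161.1
S = 1.8566 mV/unit

1.8566 mV/unit


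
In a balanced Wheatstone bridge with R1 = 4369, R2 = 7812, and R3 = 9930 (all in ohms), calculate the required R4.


At balance: R1*R4 = R2*R3, so R4 = R2*R3/R1.
R4 = 7812 * 9930 / 4369
R4 = 77573160 / 4369
R4 = 17755.36 ohm

17755.36 ohm


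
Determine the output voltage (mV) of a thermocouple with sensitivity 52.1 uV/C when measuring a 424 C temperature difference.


The thermocouple output V = sensitivity * dT.
V = 52.1 uV/C * 424 C
V = 22090.4 uV
V = 22.09 mV

22.09 mV


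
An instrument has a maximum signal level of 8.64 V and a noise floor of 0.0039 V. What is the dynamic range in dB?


Dynamic range = 20 * log10(Vmax / Vnoise).
DR = 20 * log10(8.64 / 0.0039)
DR = 20 * log10(2215.38)
DR = 66.91 dB

66.91 dB


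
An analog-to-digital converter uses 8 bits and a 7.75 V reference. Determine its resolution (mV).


The resolution (LSB) of an ADC is Vref / 2^n.
LSB = 7.75 / 2^8
LSB = 7.75 / 256
LSB = 0.03027344 V = 30.2734375 mV

30.2734375 mV


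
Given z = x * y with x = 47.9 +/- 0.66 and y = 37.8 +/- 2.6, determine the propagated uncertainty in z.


For a product z = x*y, the relative uncertainty is:
uz/z = sqrt((ux/x)^2 + (uy/y)^2)
Relative uncertainties: ux/x = 0.66/47.9 = 0.013779
uy/y = 2.6/37.8 = 0.068783
z = 47.9 * 37.8 = 1810.6
uz = 1810.6 * sqrt(0.013779^2 + 0.068783^2) = 127.014

127.014


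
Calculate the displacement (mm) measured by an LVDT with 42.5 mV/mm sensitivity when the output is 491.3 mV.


Displacement = Vout / sensitivity.
d = 491.3 / 42.5
d = 11.56 mm

11.56 mm


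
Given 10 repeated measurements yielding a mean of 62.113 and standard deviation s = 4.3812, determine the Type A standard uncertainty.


The standard uncertainty for Type A evaluation is u = s / sqrt(n).
u = 4.3812 / sqrt(10)
u = 4.3812 / 3.1623
u = 1.3855

1.3855


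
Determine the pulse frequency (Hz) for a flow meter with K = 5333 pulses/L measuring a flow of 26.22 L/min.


Frequency = K * Q / 60 (converting L/min to L/s).
f = 5333 * 26.22 / 60
f = 139831.26 / 60
f = 2330.52 Hz

2330.52 Hz


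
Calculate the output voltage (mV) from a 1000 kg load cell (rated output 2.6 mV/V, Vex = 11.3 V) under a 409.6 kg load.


Vout = rated_output * Vex * (load / capacity).
Vout = 2.6 * 11.3 * (409.6 / 1000)
Vout = 2.6 * 11.3 * 0.4096
Vout = 12.034 mV

12.034 mV


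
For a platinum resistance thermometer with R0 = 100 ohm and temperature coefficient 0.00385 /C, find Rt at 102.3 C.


The RTD equation: Rt = R0 * (1 + alpha * T).
Rt = 100 * (1 + 0.00385 * 102.3)
Rt = 100 * (1 + 0.393855)
Rt = 100 * 1.393855
Rt = 139.386 ohm

139.386 ohm


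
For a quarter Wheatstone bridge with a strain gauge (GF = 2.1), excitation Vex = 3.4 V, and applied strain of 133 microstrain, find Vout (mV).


Quarter bridge output: Vout = (GF * epsilon * Vex) / 4.
Vout = (2.1 * 133e-6 * 3.4) / 4
Vout = 0.00094962 / 4 V
Vout = 0.0002374 V = 0.2374 mV

0.2374 mV


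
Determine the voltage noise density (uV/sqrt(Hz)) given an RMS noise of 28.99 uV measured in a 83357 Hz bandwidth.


Noise spectral density = Vrms / sqrt(BW).
NSD = 28.99 / sqrt(83357)
NSD = 28.99 / 288.7161
NSD = 0.1004 uV/sqrt(Hz)

0.1004 uV/sqrt(Hz)


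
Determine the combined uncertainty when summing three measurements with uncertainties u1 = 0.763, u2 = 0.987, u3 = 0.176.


For a sum of independent quantities, uc = sqrt(u1^2 + u2^2 + u3^2).
uc = sqrt(0.763^2 + 0.987^2 + 0.176^2)
uc = sqrt(0.582169 + 0.974169 + 0.030976)
uc = 1.2599

1.2599


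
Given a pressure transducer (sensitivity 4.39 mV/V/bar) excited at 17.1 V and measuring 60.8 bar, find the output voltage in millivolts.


Output = sensitivity * Vex * P.
Vout = 4.39 * 17.1 * 60.8
Vout = 75.069 * 60.8
Vout = 4564.2 mV

4564.2 mV


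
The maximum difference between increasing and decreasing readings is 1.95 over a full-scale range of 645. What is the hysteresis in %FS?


Hysteresis = (max difference / full scale) * 100%.
H = (1.95 / 645) * 100
H = 0.302 %FS

0.302 %FS


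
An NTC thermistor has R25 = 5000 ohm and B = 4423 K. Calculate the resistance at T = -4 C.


NTC thermistor equation: Rt = R25 * exp(B * (1/T - 1/T25)).
T in Kelvin: 269.15 K, T25 = 298.15 K
1/T - 1/T25 = 1/269.15 - 1/298.15 = 0.00036138
B * (1/T - 1/T25) = 4423 * 0.00036138 = 1.5984
Rt = 5000 * exp(1.5984) = 24725.6 ohm

24725.6 ohm


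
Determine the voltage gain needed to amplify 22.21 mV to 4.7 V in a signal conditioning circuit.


Gain = Vout / Vin (converting to same units).
G = 4.7 V / 22.21 mV
G = 4700.0 mV / 22.21 mV
G = 211.62

211.62


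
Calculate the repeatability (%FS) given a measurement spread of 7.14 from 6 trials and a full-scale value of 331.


Repeatability = (spread / full scale) * 100%.
R = (7.14 / 331) * 100
R = 2.157 %FS

2.157 %FS


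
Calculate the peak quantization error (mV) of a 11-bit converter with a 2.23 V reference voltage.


The maximum quantization error is +/- LSB/2.
LSB = Vref / 2^n = 2.23 / 2048 = 0.00108887 V
Max error = LSB / 2 = 0.00108887 / 2 = 0.00054443 V
Max error = 0.5444 mV

0.5444 mV


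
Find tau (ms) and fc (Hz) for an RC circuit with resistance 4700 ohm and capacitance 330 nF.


Time constant: tau = R * C.
tau = 4700 * 3.30e-07 = 0.001551 s
tau = 1.551 ms
Cutoff frequency: fc = 1 / (2*pi*R*C).
fc = 1 / (2*pi*0.001551) = 102.61 Hz

tau = 1.551 ms, fc = 102.61 Hz


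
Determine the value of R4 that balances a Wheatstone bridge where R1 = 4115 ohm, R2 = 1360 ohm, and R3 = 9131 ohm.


At balance: R1*R4 = R2*R3, so R4 = R2*R3/R1.
R4 = 1360 * 9131 / 4115
R4 = 12418160 / 4115
R4 = 3017.78 ohm

3017.78 ohm


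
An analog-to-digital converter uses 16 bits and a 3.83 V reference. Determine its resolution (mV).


The resolution (LSB) of an ADC is Vref / 2^n.
LSB = 3.83 / 2^16
LSB = 3.83 / 65536
LSB = 5.844e-05 V = 0.05844116 mV

0.05844116 mV


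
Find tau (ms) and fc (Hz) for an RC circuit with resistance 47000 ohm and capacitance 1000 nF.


Time constant: tau = R * C.
tau = 47000 * 1.00e-06 = 0.047 s
tau = 47.0 ms
Cutoff frequency: fc = 1 / (2*pi*R*C).
fc = 1 / (2*pi*0.047) = 3.39 Hz

tau = 47.0 ms, fc = 3.39 Hz


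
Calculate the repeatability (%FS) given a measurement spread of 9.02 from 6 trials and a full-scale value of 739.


Repeatability = (spread / full scale) * 100%.
R = (9.02 / 739) * 100
R = 1.221 %FS

1.221 %FS


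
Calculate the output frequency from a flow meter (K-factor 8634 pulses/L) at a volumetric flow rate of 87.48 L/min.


Frequency = K * Q / 60 (converting L/min to L/s).
f = 8634 * 87.48 / 60
f = 755302.32 / 60
f = 12588.37 Hz

12588.37 Hz


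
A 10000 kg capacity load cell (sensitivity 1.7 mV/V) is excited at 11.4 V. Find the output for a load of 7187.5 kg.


Vout = rated_output * Vex * (load / capacity).
Vout = 1.7 * 11.4 * (7187.5 / 10000)
Vout = 1.7 * 11.4 * 0.71875
Vout = 13.929 mV

13.929 mV


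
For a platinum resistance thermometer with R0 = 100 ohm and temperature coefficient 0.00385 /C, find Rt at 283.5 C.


The RTD equation: Rt = R0 * (1 + alpha * T).
Rt = 100 * (1 + 0.00385 * 283.5)
Rt = 100 * (1 + 1.091475)
Rt = 100 * 2.091475
Rt = 209.148 ohm

209.148 ohm


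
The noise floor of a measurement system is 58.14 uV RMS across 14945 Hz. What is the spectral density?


Noise spectral density = Vrms / sqrt(BW).
NSD = 58.14 / sqrt(14945)
NSD = 58.14 / 122.2497
NSD = 0.4756 uV/sqrt(Hz)

0.4756 uV/sqrt(Hz)


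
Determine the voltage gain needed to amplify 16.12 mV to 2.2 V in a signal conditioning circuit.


Gain = Vout / Vin (converting to same units).
G = 2.2 V / 16.12 mV
G = 2200.0 mV / 16.12 mV
G = 136.48

136.48


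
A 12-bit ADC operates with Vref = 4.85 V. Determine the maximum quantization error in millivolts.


The maximum quantization error is +/- LSB/2.
LSB = Vref / 2^n = 4.85 / 4096 = 0.00118408 V
Max error = LSB / 2 = 0.00118408 / 2 = 0.00059204 V
Max error = 0.592 mV

0.592 mV


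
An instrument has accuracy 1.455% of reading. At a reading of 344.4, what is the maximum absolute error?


Absolute error = (accuracy% / 100) * reading.
Error = (1.455 / 100) * 344.4
Error = 0.01455 * 344.4
Error = 5.011

5.011


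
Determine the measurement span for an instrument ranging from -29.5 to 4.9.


Span = upper range - lower range.
Span = 4.9 - (-29.5)
Span = 34.4

34.4


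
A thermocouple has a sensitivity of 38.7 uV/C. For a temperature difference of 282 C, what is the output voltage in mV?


The thermocouple output V = sensitivity * dT.
V = 38.7 uV/C * 282 C
V = 10913.4 uV
V = 10.913 mV

10.913 mV


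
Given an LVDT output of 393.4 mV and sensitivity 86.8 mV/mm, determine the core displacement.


Displacement = Vout / sensitivity.
d = 393.4 / 86.8
d = 4.532 mm

4.532 mm


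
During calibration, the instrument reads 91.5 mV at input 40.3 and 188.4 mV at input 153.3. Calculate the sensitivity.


Sensitivity = (y2 - y1) / (x2 - x1).
S = (188.4 - 91.5) / (153.3 - 40.3)
S = 96.9 / 113.0
S = 0.8575 mV/unit

0.8575 mV/unit


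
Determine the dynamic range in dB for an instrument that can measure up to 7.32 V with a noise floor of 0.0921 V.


Dynamic range = 20 * log10(Vmax / Vnoise).
DR = 20 * log10(7.32 / 0.0921)
DR = 20 * log10(79.48)
DR = 38.01 dB

38.01 dB


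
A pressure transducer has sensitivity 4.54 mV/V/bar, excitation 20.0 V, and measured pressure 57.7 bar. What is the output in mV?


Output = sensitivity * Vex * P.
Vout = 4.54 * 20.0 * 57.7
Vout = 90.8 * 57.7
Vout = 5239.16 mV

5239.16 mV


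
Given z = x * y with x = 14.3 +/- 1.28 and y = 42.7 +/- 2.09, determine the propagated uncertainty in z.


For a product z = x*y, the relative uncertainty is:
uz/z = sqrt((ux/x)^2 + (uy/y)^2)
Relative uncertainties: ux/x = 1.28/14.3 = 0.08951
uy/y = 2.09/42.7 = 0.048946
z = 14.3 * 42.7 = 610.6
uz = 610.6 * sqrt(0.08951^2 + 0.048946^2) = 62.294

62.294


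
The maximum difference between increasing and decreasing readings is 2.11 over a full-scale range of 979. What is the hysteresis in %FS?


Hysteresis = (max difference / full scale) * 100%.
H = (2.11 / 979) * 100
H = 0.216 %FS

0.216 %FS


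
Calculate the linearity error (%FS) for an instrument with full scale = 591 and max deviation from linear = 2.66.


Linearity error = (max deviation / full scale) * 100%.
Linearity = (2.66 / 591) * 100
Linearity = 0.45 %FS

0.45 %FS


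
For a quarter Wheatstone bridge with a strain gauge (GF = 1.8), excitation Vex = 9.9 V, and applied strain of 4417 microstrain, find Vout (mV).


Quarter bridge output: Vout = (GF * epsilon * Vex) / 4.
Vout = (1.8 * 4417e-6 * 9.9) / 4
Vout = 0.07871094 / 4 V
Vout = 0.01967774 V = 19.6777 mV

19.6777 mV


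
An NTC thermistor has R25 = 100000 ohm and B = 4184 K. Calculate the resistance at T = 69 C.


NTC thermistor equation: Rt = R25 * exp(B * (1/T - 1/T25)).
T in Kelvin: 342.15 K, T25 = 298.15 K
1/T - 1/T25 = 1/342.15 - 1/298.15 = -0.00043132
B * (1/T - 1/T25) = 4184 * -0.00043132 = -1.8047
Rt = 100000 * exp(-1.8047) = 16453.2 ohm

16453.2 ohm


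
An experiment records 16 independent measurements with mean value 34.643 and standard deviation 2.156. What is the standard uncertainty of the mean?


The standard uncertainty for Type A evaluation is u = s / sqrt(n).
u = 2.156 / sqrt(16)
u = 2.156 / 4.0
u = 0.539

0.539


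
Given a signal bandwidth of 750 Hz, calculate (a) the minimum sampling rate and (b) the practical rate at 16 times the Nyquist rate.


By Nyquist theorem, fs_min = 2 * fmax.
fs_min = 2 * 750 = 1500 Hz
Practical rate = 16 * fs_min = 16 * 1500 = 24000 Hz

fs_min = 1500 Hz, fs_practical = 24000 Hz


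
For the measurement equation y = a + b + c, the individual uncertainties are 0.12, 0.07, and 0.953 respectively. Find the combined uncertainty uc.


For a sum of independent quantities, uc = sqrt(u1^2 + u2^2 + u3^2).
uc = sqrt(0.12^2 + 0.07^2 + 0.953^2)
uc = sqrt(0.0144 + 0.0049 + 0.908209)
uc = 0.9631

0.9631


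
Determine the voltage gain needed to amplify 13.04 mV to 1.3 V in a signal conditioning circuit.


Gain = Vout / Vin (converting to same units).
G = 1.3 V / 13.04 mV
G = 1300.0 mV / 13.04 mV
G = 99.69

99.69


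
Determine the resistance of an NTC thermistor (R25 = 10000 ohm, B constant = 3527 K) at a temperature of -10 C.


NTC thermistor equation: Rt = R25 * exp(B * (1/T - 1/T25)).
T in Kelvin: 263.15 K, T25 = 298.15 K
1/T - 1/T25 = 1/263.15 - 1/298.15 = 0.0004461
B * (1/T - 1/T25) = 3527 * 0.0004461 = 1.5734
Rt = 10000 * exp(1.5734) = 48229.5 ohm

48229.5 ohm


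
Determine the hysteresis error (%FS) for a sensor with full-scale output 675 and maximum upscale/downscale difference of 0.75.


Hysteresis = (max difference / full scale) * 100%.
H = (0.75 / 675) * 100
H = 0.111 %FS

0.111 %FS


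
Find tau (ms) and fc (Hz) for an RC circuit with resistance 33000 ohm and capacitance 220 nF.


Time constant: tau = R * C.
tau = 33000 * 2.20e-07 = 0.00726 s
tau = 7.26 ms
Cutoff frequency: fc = 1 / (2*pi*R*C).
fc = 1 / (2*pi*0.00726) = 21.92 Hz

tau = 7.26 ms, fc = 21.92 Hz


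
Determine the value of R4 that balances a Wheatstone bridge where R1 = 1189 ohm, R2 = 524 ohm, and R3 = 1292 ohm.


At balance: R1*R4 = R2*R3, so R4 = R2*R3/R1.
R4 = 524 * 1292 / 1189
R4 = 677008 / 1189
R4 = 569.39 ohm

569.39 ohm


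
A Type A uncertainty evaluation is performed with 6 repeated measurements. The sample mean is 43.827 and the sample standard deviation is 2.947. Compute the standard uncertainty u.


The standard uncertainty for Type A evaluation is u = s / sqrt(n).
u = 2.947 / sqrt(6)
u = 2.947 / 2.4495
u = 1.2031

1.2031


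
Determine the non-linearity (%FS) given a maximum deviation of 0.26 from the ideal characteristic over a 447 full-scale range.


Linearity error = (max deviation / full scale) * 100%.
Linearity = (0.26 / 447) * 100
Linearity = 0.058 %FS

0.058 %FS


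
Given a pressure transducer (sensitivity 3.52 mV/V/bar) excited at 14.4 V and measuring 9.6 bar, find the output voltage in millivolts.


Output = sensitivity * Vex * P.
Vout = 3.52 * 14.4 * 9.6
Vout = 50.688 * 9.6
Vout = 486.6 mV

486.6 mV


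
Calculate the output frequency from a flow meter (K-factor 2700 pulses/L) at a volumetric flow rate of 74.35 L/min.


Frequency = K * Q / 60 (converting L/min to L/s).
f = 2700 * 74.35 / 60
f = 200745.0 / 60
f = 3345.75 Hz

3345.75 Hz


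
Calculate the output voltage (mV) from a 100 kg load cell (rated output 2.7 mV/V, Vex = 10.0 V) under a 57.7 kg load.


Vout = rated_output * Vex * (load / capacity).
Vout = 2.7 * 10.0 * (57.7 / 100)
Vout = 2.7 * 10.0 * 0.577
Vout = 15.579 mV

15.579 mV


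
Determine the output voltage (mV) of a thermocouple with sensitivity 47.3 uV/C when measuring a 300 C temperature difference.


The thermocouple output V = sensitivity * dT.
V = 47.3 uV/C * 300 C
V = 14190.0 uV
V = 14.19 mV

14.19 mV


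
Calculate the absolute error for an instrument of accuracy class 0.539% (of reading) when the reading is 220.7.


Absolute error = (accuracy% / 100) * reading.
Error = (0.539 / 100) * 220.7
Error = 0.00539 * 220.7
Error = 1.1896

1.1896


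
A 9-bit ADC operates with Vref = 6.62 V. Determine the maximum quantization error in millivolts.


The maximum quantization error is +/- LSB/2.
LSB = Vref / 2^n = 6.62 / 512 = 0.01292969 V
Max error = LSB / 2 = 0.01292969 / 2 = 0.00646484 V
Max error = 6.4648 mV

6.4648 mV


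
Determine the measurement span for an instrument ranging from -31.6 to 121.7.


Span = upper range - lower range.
Span = 121.7 - (-31.6)
Span = 153.3

153.3


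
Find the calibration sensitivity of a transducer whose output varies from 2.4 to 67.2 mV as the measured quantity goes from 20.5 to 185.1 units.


Sensitivity = (y2 - y1) / (x2 - x1).
S = (67.2 - 2.4) / (185.1 - 20.5)
S = 64.8 / 164.6
S = 0.3937 mV/unit

0.3937 mV/unit


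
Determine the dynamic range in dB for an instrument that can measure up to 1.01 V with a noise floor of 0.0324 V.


Dynamic range = 20 * log10(Vmax / Vnoise).
DR = 20 * log10(1.01 / 0.0324)
DR = 20 * log10(31.17)
DR = 29.88 dB

29.88 dB


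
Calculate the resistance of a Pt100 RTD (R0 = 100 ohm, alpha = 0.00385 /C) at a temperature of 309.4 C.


The RTD equation: Rt = R0 * (1 + alpha * T).
Rt = 100 * (1 + 0.00385 * 309.4)
Rt = 100 * (1 + 1.19119)
Rt = 100 * 2.19119
Rt = 219.119 ohm

219.119 ohm


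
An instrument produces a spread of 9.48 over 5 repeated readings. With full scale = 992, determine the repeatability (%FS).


Repeatability = (spread / full scale) * 100%.
R = (9.48 / 992) * 100
R = 0.956 %FS

0.956 %FS


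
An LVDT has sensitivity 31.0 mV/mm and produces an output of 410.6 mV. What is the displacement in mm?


Displacement = Vout / sensitivity.
d = 410.6 / 31.0
d = 13.245 mm

13.245 mm


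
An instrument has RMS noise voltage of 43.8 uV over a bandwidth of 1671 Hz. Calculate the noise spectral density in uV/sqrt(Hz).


Noise spectral density = Vrms / sqrt(BW).
NSD = 43.8 / sqrt(1671)
NSD = 43.8 / 40.8779
NSD = 1.0715 uV/sqrt(Hz)

1.0715 uV/sqrt(Hz)


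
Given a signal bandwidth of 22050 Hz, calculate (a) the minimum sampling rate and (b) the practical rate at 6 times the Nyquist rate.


By Nyquist theorem, fs_min = 2 * fmax.
fs_min = 2 * 22050 = 44100 Hz
Practical rate = 6 * fs_min = 6 * 44100 = 264600 Hz

fs_min = 44100 Hz, fs_practical = 264600 Hz


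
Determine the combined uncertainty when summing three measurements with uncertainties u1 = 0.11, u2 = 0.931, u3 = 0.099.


For a sum of independent quantities, uc = sqrt(u1^2 + u2^2 + u3^2).
uc = sqrt(0.11^2 + 0.931^2 + 0.099^2)
uc = sqrt(0.0121 + 0.866761 + 0.009801)
uc = 0.9427

0.9427


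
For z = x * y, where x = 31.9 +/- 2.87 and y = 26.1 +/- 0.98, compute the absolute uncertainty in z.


For a product z = x*y, the relative uncertainty is:
uz/z = sqrt((ux/x)^2 + (uy/y)^2)
Relative uncertainties: ux/x = 2.87/31.9 = 0.089969
uy/y = 0.98/26.1 = 0.037548
z = 31.9 * 26.1 = 832.6
uz = 832.6 * sqrt(0.089969^2 + 0.037548^2) = 81.169

81.169


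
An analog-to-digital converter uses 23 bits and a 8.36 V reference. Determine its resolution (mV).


The resolution (LSB) of an ADC is Vref / 2^n.
LSB = 8.36 / 2^23
LSB = 8.36 / 8388608
LSB = 1e-06 V = 0.00099659 mV

0.00099659 mV


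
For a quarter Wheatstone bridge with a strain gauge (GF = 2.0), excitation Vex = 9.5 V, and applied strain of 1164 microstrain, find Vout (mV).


Quarter bridge output: Vout = (GF * epsilon * Vex) / 4.
Vout = (2.0 * 1164e-6 * 9.5) / 4
Vout = 0.022116 / 4 V
Vout = 0.005529 V = 5.529 mV

5.529 mV


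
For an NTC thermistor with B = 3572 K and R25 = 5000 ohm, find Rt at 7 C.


NTC thermistor equation: Rt = R25 * exp(B * (1/T - 1/T25)).
T in Kelvin: 280.15 K, T25 = 298.15 K
1/T - 1/T25 = 1/280.15 - 1/298.15 = 0.0002155
B * (1/T - 1/T25) = 3572 * 0.0002155 = 0.7698
Rt = 5000 * exp(0.7698) = 10796.3 ohm

10796.3 ohm


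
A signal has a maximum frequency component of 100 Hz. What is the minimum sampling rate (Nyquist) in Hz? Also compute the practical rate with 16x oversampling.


By Nyquist theorem, fs_min = 2 * fmax.
fs_min = 2 * 100 = 200 Hz
Practical rate = 16 * fs_min = 16 * 200 = 3200 Hz

fs_min = 200 Hz, fs_practical = 3200 Hz


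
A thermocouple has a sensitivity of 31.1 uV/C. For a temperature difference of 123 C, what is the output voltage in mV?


The thermocouple output V = sensitivity * dT.
V = 31.1 uV/C * 123 C
V = 3825.3 uV
V = 3.825 mV

3.825 mV


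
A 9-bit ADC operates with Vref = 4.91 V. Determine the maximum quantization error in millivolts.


The maximum quantization error is +/- LSB/2.
LSB = Vref / 2^n = 4.91 / 512 = 0.00958984 V
Max error = LSB / 2 = 0.00958984 / 2 = 0.00479492 V
Max error = 4.7949 mV

4.7949 mV


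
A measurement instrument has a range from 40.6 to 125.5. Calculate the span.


Span = upper range - lower range.
Span = 125.5 - (40.6)
Span = 84.9

84.9


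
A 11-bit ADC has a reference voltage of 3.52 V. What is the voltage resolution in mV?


The resolution (LSB) of an ADC is Vref / 2^n.
LSB = 3.52 / 2^11
LSB = 3.52 / 2048
LSB = 0.00171875 V = 1.71875 mV

1.71875 mV


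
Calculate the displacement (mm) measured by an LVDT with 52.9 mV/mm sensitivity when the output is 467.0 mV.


Displacement = Vout / sensitivity.
d = 467.0 / 52.9
d = 8.828 mm

8.828 mm


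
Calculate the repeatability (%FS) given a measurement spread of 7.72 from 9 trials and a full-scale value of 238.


Repeatability = (spread / full scale) * 100%.
R = (7.72 / 238) * 100
R = 3.244 %FS

3.244 %FS


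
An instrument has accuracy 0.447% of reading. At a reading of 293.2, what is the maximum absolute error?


Absolute error = (accuracy% / 100) * reading.
Error = (0.447 / 100) * 293.2
Error = 0.00447 * 293.2
Error = 1.3106

1.3106


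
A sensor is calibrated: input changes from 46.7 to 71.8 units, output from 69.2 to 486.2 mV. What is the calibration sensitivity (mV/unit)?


Sensitivity = (y2 - y1) / (x2 - x1).
S = (486.2 - 69.2) / (71.8 - 46.7)
S = 417.0 / 25.1
S = 16.6135 mV/unit

16.6135 mV/unit


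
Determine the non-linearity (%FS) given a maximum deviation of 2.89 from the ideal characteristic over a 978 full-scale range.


Linearity error = (max deviation / full scale) * 100%.
Linearity = (2.89 / 978) * 100
Linearity = 0.296 %FS

0.296 %FS


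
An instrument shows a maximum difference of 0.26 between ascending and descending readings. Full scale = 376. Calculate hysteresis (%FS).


Hysteresis = (max difference / full scale) * 100%.
H = (0.26 / 376) * 100
H = 0.069 %FS

0.069 %FS


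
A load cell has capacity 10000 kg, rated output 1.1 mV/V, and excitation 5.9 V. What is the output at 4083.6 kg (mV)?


Vout = rated_output * Vex * (load / capacity).
Vout = 1.1 * 5.9 * (4083.6 / 10000)
Vout = 1.1 * 5.9 * 0.40836
Vout = 2.65 mV

2.65 mV


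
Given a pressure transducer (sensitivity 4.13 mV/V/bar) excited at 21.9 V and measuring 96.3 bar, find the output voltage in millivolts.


Output = sensitivity * Vex * P.
Vout = 4.13 * 21.9 * 96.3
Vout = 90.447 * 96.3
Vout = 8710.05 mV

8710.05 mV


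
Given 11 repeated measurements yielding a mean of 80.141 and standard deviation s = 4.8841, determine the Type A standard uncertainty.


The standard uncertainty for Type A evaluation is u = s / sqrt(n).
u = 4.8841 / sqrt(11)
u = 4.8841 / 3.3166
u = 1.4726

1.4726


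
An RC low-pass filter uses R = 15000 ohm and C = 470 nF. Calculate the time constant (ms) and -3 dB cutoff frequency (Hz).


Time constant: tau = R * C.
tau = 15000 * 4.70e-07 = 0.00705 s
tau = 7.05 ms
Cutoff frequency: fc = 1 / (2*pi*R*C).
fc = 1 / (2*pi*0.00705) = 22.58 Hz

tau = 7.05 ms, fc = 22.58 Hz


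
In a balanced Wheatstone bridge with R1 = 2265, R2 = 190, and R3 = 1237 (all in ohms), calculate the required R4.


At balance: R1*R4 = R2*R3, so R4 = R2*R3/R1.
R4 = 190 * 1237 / 2265
R4 = 235030 / 2265
R4 = 103.77 ohm

103.77 ohm


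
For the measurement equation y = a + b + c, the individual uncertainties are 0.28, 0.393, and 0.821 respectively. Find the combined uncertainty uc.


For a sum of independent quantities, uc = sqrt(u1^2 + u2^2 + u3^2).
uc = sqrt(0.28^2 + 0.393^2 + 0.821^2)
uc = sqrt(0.0784 + 0.154449 + 0.674041)
uc = 0.9523

0.9523


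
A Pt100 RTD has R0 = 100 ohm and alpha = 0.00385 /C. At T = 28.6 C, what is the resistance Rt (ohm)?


The RTD equation: Rt = R0 * (1 + alpha * T).
Rt = 100 * (1 + 0.00385 * 28.6)
Rt = 100 * (1 + 0.11011)
Rt = 100 * 1.11011
Rt = 111.011 ohm

111.011 ohm


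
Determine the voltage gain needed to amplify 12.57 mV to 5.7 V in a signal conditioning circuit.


Gain = Vout / Vin (converting to same units).
G = 5.7 V / 12.57 mV
G = 5700.0 mV / 12.57 mV
G = 453.46

453.46


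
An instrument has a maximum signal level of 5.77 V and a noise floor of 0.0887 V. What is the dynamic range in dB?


Dynamic range = 20 * log10(Vmax / Vnoise).
DR = 20 * log10(5.77 / 0.0887)
DR = 20 * log10(65.05)
DR = 36.27 dB

36.27 dB


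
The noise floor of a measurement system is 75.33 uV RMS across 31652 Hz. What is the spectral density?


Noise spectral density = Vrms / sqrt(BW).
NSD = 75.33 / sqrt(31652)
NSD = 75.33 / 177.9101
NSD = 0.4234 uV/sqrt(Hz)

0.4234 uV/sqrt(Hz)


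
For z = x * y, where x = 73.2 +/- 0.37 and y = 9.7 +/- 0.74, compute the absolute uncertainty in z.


For a product z = x*y, the relative uncertainty is:
uz/z = sqrt((ux/x)^2 + (uy/y)^2)
Relative uncertainties: ux/x = 0.37/73.2 = 0.005055
uy/y = 0.74/9.7 = 0.076289
z = 73.2 * 9.7 = 710.0
uz = 710.0 * sqrt(0.005055^2 + 0.076289^2) = 54.287

54.287


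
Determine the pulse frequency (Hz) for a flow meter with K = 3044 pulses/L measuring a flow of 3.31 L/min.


Frequency = K * Q / 60 (converting L/min to L/s).
f = 3044 * 3.31 / 60
f = 10075.64 / 60
f = 167.93 Hz

167.93 Hz


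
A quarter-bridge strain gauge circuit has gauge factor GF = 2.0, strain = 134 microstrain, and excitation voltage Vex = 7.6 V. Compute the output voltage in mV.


Quarter bridge output: Vout = (GF * epsilon * Vex) / 4.
Vout = (2.0 * 134e-6 * 7.6) / 4
Vout = 0.0020368 / 4 V
Vout = 0.0005092 V = 0.5092 mV

0.5092 mV


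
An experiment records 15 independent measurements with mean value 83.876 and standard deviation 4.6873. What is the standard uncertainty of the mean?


The standard uncertainty for Type A evaluation is u = s / sqrt(n).
u = 4.6873 / sqrt(15)
u = 4.6873 / 3.873
u = 1.2103

1.2103


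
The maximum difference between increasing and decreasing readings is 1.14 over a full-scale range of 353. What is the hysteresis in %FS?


Hysteresis = (max difference / full scale) * 100%.
H = (1.14 / 353) * 100
H = 0.323 %FS

0.323 %FS


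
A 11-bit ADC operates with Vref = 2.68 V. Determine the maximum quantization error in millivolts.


The maximum quantization error is +/- LSB/2.
LSB = Vref / 2^n = 2.68 / 2048 = 0.00130859 V
Max error = LSB / 2 = 0.00130859 / 2 = 0.0006543 V
Max error = 0.6543 mV

0.6543 mV
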